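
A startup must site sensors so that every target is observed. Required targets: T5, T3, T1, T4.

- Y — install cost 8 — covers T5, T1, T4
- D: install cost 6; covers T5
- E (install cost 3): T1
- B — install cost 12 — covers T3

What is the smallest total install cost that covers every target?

20

This is a weighted set-cover instance.
Choose Y and B: together they cover T5, T3, T1, T4 — every target.
Total install cost: 8 + 12 = 20.
No cover costs less than 20.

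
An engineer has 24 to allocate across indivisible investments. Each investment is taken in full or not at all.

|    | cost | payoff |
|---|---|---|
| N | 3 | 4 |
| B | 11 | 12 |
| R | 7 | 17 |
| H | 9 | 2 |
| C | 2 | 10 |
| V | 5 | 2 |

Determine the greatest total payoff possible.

43

N + B + R + C: cost 3 + 11 + 7 + 2 = 23 ≤ 24, payoff 4 + 12 + 17 + 10 = 43.
B + R + C: cost 11 + 7 + 2 = 20 ≤ 24, payoff 12 + 17 + 10 = 39.
N + R + C + V: cost 3 + 7 + 2 + 5 = 17 ≤ 24, payoff 4 + 17 + 10 + 2 = 33.
Best is N, B, R, and C with total payoff 43.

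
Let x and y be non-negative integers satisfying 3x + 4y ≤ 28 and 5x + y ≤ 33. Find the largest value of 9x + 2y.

58

Relaxing integrality, the LP optimum is 59.88 at (x,y) = (6.12, 2.41), which is not an integer point.
(x,y)=(6,2): 3·6+4·2=26≤28, 5·6+1·2=32≤33, objective 58.
(x,y)=(6,1): 3·6+4·1=22≤28, 5·6+1·1=31≤33, objective 56.
(x,y)=(5,3): 3·5+4·3=27≤28, 5·5+1·3=28≤33, objective 51.
(x,y)=(5,2): 3·5+4·2=23≤28, 5·5+1·2=27≤33, objective 49.
No feasible integer point exceeds 58.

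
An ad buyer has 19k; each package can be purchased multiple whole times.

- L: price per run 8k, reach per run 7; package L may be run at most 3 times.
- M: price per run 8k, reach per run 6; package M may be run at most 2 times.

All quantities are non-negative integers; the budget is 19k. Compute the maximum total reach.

2×L: price 16 ≤ 19, reach 2·7 = 14.
1×L and 1×M: price 16 ≤ 19, reach 1·7 + 1·6 = 13.
Best is 14.

14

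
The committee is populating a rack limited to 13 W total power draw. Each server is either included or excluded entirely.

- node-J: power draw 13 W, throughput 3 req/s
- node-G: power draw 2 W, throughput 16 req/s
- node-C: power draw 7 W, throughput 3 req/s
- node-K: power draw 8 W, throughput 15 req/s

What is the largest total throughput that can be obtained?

node-G + node-K: power draw 2 + 8 = 10 ≤ 13, throughput 16 + 15 = 31.
node-G + node-C: power draw 2 + 7 = 9 ≤ 13, throughput 16 + 3 = 19.
Best is node-G and node-K with total throughput 31.

31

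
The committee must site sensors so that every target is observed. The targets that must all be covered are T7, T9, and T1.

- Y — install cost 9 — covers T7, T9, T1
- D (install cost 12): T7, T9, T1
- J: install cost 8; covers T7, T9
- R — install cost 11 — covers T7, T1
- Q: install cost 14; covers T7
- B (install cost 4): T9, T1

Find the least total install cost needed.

9

The greedy cost-per-new-target heuristic would pick B and J for 12, but a cheaper cover exists.
Y alone covers T7, T9, T1 — every target.
Total install cost: 9.
No cover costs less than 9.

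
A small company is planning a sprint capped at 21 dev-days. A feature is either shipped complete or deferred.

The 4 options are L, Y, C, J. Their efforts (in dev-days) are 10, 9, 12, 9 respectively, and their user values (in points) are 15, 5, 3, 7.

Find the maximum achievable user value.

L: effort 10 ≤ 21, user value 15.
L + Y: effort 10 + 9 = 19 ≤ 21, user value 15 + 5 = 20.
L + J: effort 10 + 9 = 19 ≤ 21, user value 15 + 7 = 22.
Best is L and J with total user value 22.

22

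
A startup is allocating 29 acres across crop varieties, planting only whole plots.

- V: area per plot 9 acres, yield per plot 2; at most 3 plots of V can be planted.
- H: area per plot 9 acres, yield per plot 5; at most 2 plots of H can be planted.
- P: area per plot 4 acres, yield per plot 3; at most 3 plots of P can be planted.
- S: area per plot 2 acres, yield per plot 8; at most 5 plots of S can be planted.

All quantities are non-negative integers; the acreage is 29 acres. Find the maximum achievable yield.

51

This is a bounded integer knapsack.
1×H, 2×P, and 5×S: area 27 ≤ 29, yield 1·5 + 2·3 + 5·8 = 51.
2×H and 5×S: area 28 ≤ 29, yield 2·5 + 5·8 = 50.
Best is 51.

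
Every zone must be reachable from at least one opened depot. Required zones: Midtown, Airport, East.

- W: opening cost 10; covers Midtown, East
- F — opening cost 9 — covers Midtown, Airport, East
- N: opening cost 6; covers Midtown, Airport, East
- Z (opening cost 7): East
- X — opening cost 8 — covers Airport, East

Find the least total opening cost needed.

6

N alone covers Midtown, Airport, East — every zone.
Total opening cost: 6.
No cover costs less than 6.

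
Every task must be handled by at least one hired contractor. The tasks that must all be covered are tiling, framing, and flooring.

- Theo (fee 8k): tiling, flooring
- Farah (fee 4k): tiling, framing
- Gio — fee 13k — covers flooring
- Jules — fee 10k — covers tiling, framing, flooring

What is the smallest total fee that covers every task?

10

Jules alone covers tiling, framing, flooring — every task.
Total fee: 10.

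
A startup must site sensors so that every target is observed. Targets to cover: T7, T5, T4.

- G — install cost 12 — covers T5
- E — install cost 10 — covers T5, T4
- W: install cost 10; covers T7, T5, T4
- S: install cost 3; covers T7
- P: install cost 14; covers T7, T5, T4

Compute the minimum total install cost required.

10

The greedy cost-per-new-target heuristic would pick S and E for 13, but a cheaper cover exists.
W alone covers T7, T5, T4 — every target.
Total install cost: 10.
No cover costs less than 10.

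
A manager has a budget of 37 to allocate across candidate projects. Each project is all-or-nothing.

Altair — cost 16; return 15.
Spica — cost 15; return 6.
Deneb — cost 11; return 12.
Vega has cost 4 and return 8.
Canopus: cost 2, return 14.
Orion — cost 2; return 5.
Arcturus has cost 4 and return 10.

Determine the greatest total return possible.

Take Altair, Deneb, Vega, Canopus, and Arcturus: cost 16 + 11 + 4 + 2 + 4 = 37 ≤ 37, return 15 + 12 + 8 + 14 + 10 = 59.
No other feasible combination does better.

59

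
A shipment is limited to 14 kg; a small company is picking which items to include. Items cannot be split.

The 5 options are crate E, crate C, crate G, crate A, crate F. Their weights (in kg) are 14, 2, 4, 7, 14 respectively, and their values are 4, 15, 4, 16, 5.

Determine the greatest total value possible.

Take crate C, crate G, and crate A: weight 2 + 4 + 7 = 13 ≤ 14, value 15 + 4 + 16 = 35.
No other feasible combination does better.

35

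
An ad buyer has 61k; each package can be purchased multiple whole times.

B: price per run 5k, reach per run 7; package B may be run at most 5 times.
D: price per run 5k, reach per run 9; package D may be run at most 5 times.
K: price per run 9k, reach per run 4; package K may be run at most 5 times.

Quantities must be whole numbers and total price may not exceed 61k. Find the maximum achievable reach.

84

This is a bounded integer knapsack.
D has the best ratio (9/5); taking only D gives at most 5×9 = 45 (stopped by the supply cap of 5).
Mixing does better — 5×B, 5×D, and 1×K: price 59 ≤ 61, reach 5·7 + 5·9 + 1·4 = 84.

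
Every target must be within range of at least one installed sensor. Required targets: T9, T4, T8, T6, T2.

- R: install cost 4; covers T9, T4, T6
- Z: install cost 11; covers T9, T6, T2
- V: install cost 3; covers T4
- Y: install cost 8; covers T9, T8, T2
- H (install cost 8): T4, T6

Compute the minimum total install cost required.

Choose R and Y: together they cover T9, T4, T8, T6, T2 — every target.
Total install cost: 4 + 8 = 12.
No cover costs less than 12.

12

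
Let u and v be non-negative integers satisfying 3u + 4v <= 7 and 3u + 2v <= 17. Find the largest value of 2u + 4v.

(u,v)=(1,1): 3·1+4·1=7≤7, 3·1+2·1=5≤17, objective 6.
(u,v)=(0,1): 3·0+4·1=4≤7, 3·0+2·1=2≤17, objective 4.
(u,v)=(2,0): 3·2+4·0=6≤7, 3·2+2·0=6≤17, objective 4.
The best lattice point is (1,1), giving 6.

6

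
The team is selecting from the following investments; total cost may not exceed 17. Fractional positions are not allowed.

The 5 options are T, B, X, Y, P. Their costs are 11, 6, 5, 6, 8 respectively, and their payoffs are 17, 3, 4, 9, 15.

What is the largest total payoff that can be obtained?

26

Allowing fractional choices, the relaxed optimum would be about 28.9, but investments are indivisible.
T + Y: cost 11 + 6 = 17 ≤ 17, payoff 17 + 9 = 26.
T + X: cost 11 + 5 = 16 ≤ 17, payoff 17 + 4 = 21.
Y + P: cost 6 + 8 = 14 ≤ 17, payoff 9 + 15 = 24.
Best is T and Y with total payoff 26.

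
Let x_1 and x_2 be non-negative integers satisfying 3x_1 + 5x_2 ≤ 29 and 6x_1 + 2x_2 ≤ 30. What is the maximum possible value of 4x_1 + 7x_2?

40

Relaxing integrality, the LP optimum is 40.60 at (x_1,x_2) = (0, 5.8), which is not an integer point.
(x_1,x_2)=(3,4) is feasible, giving 40.
(x_1,x_2)=(1,5) is feasible, giving 39.
(x_1,x_2)=(4,3) is feasible, giving 37.
(x_1,x_2)=(2,4) is feasible, giving 36.
Maximum is 40 at (x_1,x_2)=(3,4).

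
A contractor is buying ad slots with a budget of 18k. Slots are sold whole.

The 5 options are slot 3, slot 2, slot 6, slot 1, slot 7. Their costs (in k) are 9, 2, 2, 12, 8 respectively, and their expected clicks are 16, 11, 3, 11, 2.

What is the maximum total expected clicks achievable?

30

Allowing fractional choices, the relaxed optimum would be about 34.6, but ad slots are indivisible.
slot 3 + slot 2 + slot 6: cost 9 + 2 + 2 = 13 ≤ 18, expected clicks 16 + 11 + 3 = 30.
slot 3 + slot 2: cost 9 + 2 = 11 ≤ 18, expected clicks 16 + 11 = 27.
slot 2 + slot 6 + slot 1: cost 2 + 2 + 12 = 16 ≤ 18, expected clicks 11 + 3 + 11 = 25.
Best is slot 3, slot 2, and slot 6 with total expected clicks 30.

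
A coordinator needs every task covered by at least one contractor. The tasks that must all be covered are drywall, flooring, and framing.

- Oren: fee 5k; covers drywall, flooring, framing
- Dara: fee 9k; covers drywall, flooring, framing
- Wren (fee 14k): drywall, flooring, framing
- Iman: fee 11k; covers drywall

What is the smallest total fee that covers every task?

Oren alone covers drywall, flooring, framing — every task.
Total fee: 5.
No cover costs less than 5.

5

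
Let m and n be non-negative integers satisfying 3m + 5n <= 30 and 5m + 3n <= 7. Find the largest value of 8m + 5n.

10

Relaxing integrality, the LP optimum is 11.67 at (m,n) = (0, 2.33), which is not an integer point.
(m,n)=(0,2): 3·0+5·2=10≤30, 5·0+3·2=6≤7, objective 10.
(m,n)=(0,1): 3·0+5·1=5≤30, 5·0+3·1=3≤7, objective 5.
No feasible integer point exceeds 10.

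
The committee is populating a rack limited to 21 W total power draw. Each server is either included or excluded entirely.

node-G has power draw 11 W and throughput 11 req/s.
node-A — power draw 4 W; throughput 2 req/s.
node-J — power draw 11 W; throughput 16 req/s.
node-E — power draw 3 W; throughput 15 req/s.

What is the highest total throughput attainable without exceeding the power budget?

33

node-G + node-A + node-E: power draw 11 + 4 + 3 = 18 ≤ 21, throughput 11 + 2 + 15 = 28.
node-J + node-E: power draw 11 + 3 = 14 ≤ 21, throughput 16 + 15 = 31.
node-A + node-J + node-E: power draw 4 + 11 + 3 = 18 ≤ 21, throughput 2 + 16 + 15 = 33.
Best is node-A, node-J, and node-E with total throughput 33.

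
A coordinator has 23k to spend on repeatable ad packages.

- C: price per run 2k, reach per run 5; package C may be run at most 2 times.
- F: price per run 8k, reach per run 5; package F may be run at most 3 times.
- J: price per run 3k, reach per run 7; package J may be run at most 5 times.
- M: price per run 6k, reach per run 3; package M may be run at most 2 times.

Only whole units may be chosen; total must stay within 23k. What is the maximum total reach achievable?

This is a bounded integer knapsack.
C has the best ratio (5/2); taking only C gives at most 2×5 = 10 (stopped by the supply cap of 2).
Mixing does better — 2×C and 5×J: price 19 ≤ 23, reach 2·5 + 5·7 = 45.

45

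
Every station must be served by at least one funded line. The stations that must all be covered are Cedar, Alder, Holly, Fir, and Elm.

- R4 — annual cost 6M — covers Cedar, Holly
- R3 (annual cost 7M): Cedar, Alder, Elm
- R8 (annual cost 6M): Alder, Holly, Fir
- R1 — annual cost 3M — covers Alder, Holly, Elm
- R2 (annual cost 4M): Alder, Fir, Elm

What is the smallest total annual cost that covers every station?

The greedy cost-per-new-station heuristic would pick R1, R2, and R4 for 13, but a cheaper cover exists.
Choose R4 and R2: together they cover Cedar, Alder, Holly, Fir, Elm — every station.
Total annual cost: 6 + 4 = 10.
No cover costs less than 10.

10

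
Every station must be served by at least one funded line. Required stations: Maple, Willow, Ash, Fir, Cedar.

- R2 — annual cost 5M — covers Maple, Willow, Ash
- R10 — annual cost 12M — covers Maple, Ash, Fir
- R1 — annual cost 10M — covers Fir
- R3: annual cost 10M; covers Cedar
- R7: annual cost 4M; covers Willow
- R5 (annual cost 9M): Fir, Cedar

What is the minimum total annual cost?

14

Choose R2 and R5: together they cover Maple, Willow, Ash, Fir, Cedar — every station.
Total annual cost: 5 + 9 = 14.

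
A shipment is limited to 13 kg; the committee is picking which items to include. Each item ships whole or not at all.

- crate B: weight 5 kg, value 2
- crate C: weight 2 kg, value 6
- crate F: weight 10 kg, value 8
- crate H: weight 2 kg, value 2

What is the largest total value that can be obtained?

Treat it as a binary knapsack problem.
crate B + crate C + crate H: weight 5 + 2 + 2 = 9 ≤ 13, value 2 + 6 + 2 = 10.
crate C + crate F: weight 2 + 10 = 12 ≤ 13, value 6 + 8 = 14.
Best is crate C and crate F with total value 14.

14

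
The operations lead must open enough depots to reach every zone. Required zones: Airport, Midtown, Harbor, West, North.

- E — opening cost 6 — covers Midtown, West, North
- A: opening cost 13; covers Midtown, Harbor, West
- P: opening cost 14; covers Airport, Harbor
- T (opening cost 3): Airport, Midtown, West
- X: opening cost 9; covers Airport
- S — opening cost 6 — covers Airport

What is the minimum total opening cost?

20

This is a weighted set-cover instance.
The greedy cost-per-new-zone heuristic would pick T, E, and A for 22, but a cheaper cover exists.
Choose E and P: together they cover Airport, Midtown, Harbor, West, North — every zone.
Total opening cost: 6 + 14 = 20.
No cover costs less than 20.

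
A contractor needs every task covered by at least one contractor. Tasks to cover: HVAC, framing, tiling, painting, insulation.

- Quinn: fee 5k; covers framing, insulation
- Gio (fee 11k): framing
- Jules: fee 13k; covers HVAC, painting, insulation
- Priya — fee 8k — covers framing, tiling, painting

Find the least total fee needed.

21

The greedy cost-per-new-task heuristic would pick Quinn, Priya, and Jules for 26, but a cheaper cover exists.
Choose Jules and Priya: together they cover HVAC, framing, tiling, painting, insulation — every task.
Total fee: 13 + 8 = 21.
No cover costs less than 21.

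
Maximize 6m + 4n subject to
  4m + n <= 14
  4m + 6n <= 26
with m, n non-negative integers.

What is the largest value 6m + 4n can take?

26

Relaxing integrality, the LP optimum is 27.00 at (m,n) = (2.9, 2.4), which is not an integer point.
(m,n)=(3,2) is feasible, giving 26.
(m,n)=(2,3) is feasible, giving 24.
(m,n)=(3,1) is feasible, giving 22.
(m,n)=(2,2) is feasible, giving 20.
No feasible integer point exceeds 26.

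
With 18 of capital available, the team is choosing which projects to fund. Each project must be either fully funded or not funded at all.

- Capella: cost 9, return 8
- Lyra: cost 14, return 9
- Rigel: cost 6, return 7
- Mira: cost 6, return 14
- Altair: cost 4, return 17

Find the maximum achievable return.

38

Lyra + Altair: cost 14 + 4 = 18 ≤ 18, return 9 + 17 = 26.
Rigel + Mira + Altair: cost 6 + 6 + 4 = 16 ≤ 18, return 7 + 14 + 17 = 38.
Mira + Altair: cost 6 + 4 = 10 ≤ 18, return 14 + 17 = 31.
Best is Rigel, Mira, and Altair with total return 38.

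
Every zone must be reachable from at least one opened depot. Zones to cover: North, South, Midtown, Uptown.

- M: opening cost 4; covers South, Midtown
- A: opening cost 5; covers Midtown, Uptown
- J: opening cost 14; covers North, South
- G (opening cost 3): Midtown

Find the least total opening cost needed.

19

The greedy cost-per-new-zone heuristic would pick M, A, and J for 23, but a cheaper cover exists.
Choose A and J: together they cover North, South, Midtown, Uptown — every zone.
Total opening cost: 5 + 14 = 19.
No cover costs less than 19.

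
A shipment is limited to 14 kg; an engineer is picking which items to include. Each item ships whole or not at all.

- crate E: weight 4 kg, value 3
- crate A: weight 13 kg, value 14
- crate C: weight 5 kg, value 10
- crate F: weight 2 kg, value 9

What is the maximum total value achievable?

22

Allowing fractional choices, the relaxed optimum would be about 26.5, but items are indivisible.
crate E + crate C + crate F: weight 4 + 5 + 2 = 11 ≤ 14, value 3 + 10 + 9 = 22.
crate A: weight 13 ≤ 14, value 14.
crate C + crate F: weight 5 + 2 = 7 ≤ 14, value 10 + 9 = 19.
Best is crate E, crate C, and crate F with total value 22.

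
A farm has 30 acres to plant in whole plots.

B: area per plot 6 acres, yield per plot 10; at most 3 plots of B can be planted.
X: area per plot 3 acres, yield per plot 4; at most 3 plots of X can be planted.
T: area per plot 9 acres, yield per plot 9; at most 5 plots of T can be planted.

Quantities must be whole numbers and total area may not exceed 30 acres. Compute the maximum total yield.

43

3×B, 1×X, and 1×T: area 30 ≤ 30, yield 3·10 + 1·4 + 1·9 = 43.
3×B and 3×X: area 27 ≤ 30, yield 3·10 + 3·4 = 42.
Best is 43.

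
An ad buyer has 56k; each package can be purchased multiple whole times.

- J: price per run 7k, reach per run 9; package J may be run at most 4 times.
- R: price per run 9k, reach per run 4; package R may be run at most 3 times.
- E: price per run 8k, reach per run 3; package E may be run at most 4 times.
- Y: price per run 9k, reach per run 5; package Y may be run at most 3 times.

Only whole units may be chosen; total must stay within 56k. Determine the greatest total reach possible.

J has the best ratio (9/7); taking only J gives at most 4×9 = 36 (stopped by the supply cap of 4).
Mixing does better — 4×J and 3×Y: price 55 ≤ 56, reach 4·9 + 3·5 = 51.

51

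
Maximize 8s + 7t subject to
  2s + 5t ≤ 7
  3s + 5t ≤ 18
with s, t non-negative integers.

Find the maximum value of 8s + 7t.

24

(s,t)=(3,0) is feasible, giving 24.
(s,t)=(2,0) is feasible, giving 16.
No feasible integer point exceeds 24.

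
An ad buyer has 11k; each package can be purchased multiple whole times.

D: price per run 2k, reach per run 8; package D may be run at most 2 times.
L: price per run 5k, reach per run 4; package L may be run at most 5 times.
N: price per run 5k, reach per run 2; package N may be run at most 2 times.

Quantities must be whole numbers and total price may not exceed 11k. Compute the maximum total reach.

Take 2×D and 1×L: price 9 ≤ 11, reach 2·8 + 1·4 = 20.
D has the best ratio (8/2) and is taken to its limit of 2; remaining capacity is filled optimally with the others.

20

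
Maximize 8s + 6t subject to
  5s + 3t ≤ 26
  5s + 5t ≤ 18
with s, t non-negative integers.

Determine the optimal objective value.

24

Relaxing integrality, the LP optimum is 28.80 at (s,t) = (3.6, 0), which is not an integer point.
(s,t)=(3,0): 5·3+3·0=15≤26, 5·3+5·0=15≤18, objective 24.
(s,t)=(2,1): 5·2+3·1=13≤26, 5·2+5·1=15≤18, objective 22.
(s,t)=(2,0): 5·2+3·0=10≤26, 5·2+5·0=10≤18, objective 16.
No feasible integer point exceeds 24.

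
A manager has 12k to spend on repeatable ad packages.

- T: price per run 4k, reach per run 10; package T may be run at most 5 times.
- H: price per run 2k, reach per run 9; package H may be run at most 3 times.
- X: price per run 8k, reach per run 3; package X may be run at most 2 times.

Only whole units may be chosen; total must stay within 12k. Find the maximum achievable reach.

Take 2×T and 2×H: price 12 ≤ 12, reach 2·10 + 2·9 = 38.
No other integer combination yields more.

38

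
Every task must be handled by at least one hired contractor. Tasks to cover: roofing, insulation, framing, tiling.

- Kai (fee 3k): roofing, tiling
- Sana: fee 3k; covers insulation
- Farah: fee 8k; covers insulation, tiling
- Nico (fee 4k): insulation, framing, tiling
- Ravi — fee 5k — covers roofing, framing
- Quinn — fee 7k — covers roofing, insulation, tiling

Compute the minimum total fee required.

Choose Kai and Nico: together they cover roofing, insulation, framing, tiling — every task.
Total fee: 3 + 4 = 7.
No cover costs less than 7.

7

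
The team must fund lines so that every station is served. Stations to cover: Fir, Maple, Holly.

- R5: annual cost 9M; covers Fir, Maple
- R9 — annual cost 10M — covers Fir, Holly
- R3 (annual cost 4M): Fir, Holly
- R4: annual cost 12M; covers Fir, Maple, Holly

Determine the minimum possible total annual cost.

12

The greedy cost-per-new-station heuristic would pick R3 and R5 for 13, but a cheaper cover exists.
R4 alone covers Fir, Maple, Holly — every station.
Total annual cost: 12.
No cover costs less than 12.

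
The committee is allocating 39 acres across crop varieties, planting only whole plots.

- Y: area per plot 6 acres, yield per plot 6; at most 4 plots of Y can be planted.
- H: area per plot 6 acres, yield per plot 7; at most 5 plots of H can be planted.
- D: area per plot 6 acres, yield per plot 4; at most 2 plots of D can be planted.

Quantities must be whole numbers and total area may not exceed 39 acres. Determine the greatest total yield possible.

41

This is a bounded integer knapsack.
Take 1×Y and 5×H: area 36 ≤ 39, yield 1·6 + 5·7 = 41.
H has the best ratio (7/6) and is taken to its limit of 5; remaining capacity is filled optimally with the others.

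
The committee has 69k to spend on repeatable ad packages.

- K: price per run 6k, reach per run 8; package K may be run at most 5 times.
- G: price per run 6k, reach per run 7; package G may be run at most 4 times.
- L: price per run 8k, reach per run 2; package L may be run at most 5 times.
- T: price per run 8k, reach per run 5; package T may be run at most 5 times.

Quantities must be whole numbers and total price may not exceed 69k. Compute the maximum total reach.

73

This is a bounded integer knapsack.
5×K, 3×G, and 2×T: price 64 ≤ 69, reach 5·8 + 3·7 + 2·5 = 71.
5×K, 4×G, and 1×T: price 62 ≤ 69, reach 5·8 + 4·7 + 1·5 = 73.
Best is 73.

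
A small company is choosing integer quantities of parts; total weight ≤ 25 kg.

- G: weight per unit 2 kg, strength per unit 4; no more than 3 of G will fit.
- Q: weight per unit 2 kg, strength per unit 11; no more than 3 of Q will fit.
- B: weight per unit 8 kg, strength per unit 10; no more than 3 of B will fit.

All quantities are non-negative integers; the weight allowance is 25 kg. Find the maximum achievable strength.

3×G, 3×Q, and 1×B: weight 20 ≤ 25, strength 3·4 + 3·11 + 1·10 = 55.
1×G, 3×Q, and 2×B: weight 24 ≤ 25, strength 1·4 + 3·11 + 2·10 = 57.
Best is 57.

57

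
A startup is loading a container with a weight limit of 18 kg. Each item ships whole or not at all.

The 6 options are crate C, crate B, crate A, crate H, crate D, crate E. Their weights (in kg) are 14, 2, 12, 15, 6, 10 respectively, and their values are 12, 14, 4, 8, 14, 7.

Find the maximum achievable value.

35

This is a 0-1 knapsack instance.
crate B + crate D: weight 2 + 6 = 8 ≤ 18, value 14 + 14 = 28.
crate C + crate B: weight 14 + 2 = 16 ≤ 18, value 12 + 14 = 26.
crate B + crate D + crate E: weight 2 + 6 + 10 = 18 ≤ 18, value 14 + 14 + 7 = 35.
Best is crate B, crate D, and crate E with total value 35.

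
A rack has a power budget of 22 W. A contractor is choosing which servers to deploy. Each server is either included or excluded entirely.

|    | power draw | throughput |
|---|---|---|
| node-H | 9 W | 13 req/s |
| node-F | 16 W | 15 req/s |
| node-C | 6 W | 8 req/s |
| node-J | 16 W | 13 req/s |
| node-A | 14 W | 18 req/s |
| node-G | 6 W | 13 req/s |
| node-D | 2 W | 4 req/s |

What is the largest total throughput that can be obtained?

35

node-H + node-C + node-G: power draw 9 + 6 + 6 = 21 ≤ 22, throughput 13 + 8 + 13 = 34.
node-A + node-G: power draw 14 + 6 = 20 ≤ 22, throughput 18 + 13 = 31.
node-A + node-G + node-D: power draw 14 + 6 + 2 = 22 ≤ 22, throughput 18 + 13 + 4 = 35.
Best is node-A, node-G, and node-D with total throughput 35.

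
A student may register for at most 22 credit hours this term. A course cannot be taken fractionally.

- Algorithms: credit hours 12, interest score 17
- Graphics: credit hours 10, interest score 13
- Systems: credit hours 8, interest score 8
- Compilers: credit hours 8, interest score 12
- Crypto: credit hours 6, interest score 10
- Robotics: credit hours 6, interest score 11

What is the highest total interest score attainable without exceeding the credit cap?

This is an integer program with binary decision variables.
Allowing fractional choices, the relaxed optimum would be about 35.8, but courses are indivisible.
Systems + Compilers + Robotics: credit hours 8 + 8 + 6 = 22 ≤ 22, interest score 8 + 12 + 11 = 31.
Compilers + Crypto + Robotics: credit hours 8 + 6 + 6 = 20 ≤ 22, interest score 12 + 10 + 11 = 33.
Graphics + Crypto + Robotics: credit hours 10 + 6 + 6 = 22 ≤ 22, interest score 13 + 10 + 11 = 34.
Best is Graphics, Crypto, and Robotics with total interest score 34.

34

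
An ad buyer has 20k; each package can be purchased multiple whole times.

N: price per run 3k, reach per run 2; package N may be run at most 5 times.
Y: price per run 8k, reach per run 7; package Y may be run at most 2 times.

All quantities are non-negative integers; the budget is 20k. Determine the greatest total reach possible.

1×N and 2×Y: price 19 ≤ 20, reach 1·2 + 2·7 = 16.
4×N and 1×Y: price 20 ≤ 20, reach 4·2 + 1·7 = 15.
Best is 16.

16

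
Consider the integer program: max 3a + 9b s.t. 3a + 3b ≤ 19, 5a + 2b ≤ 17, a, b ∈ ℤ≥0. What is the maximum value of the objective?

54

Relaxing integrality, the LP optimum is 57.00 at (a,b) = (0, 6.33), which is not an integer point.
(a,b)=(0,6): 3·0+3·6=18≤19, 5·0+2·6=12≤17, objective 54.
(a,b)=(1,5): 3·1+3·5=18≤19, 5·1+2·5=15≤17, objective 48.
(a,b)=(0,5): 3·0+3·5=15≤19, 5·0+2·5=10≤17, objective 45.
No feasible integer point exceeds 54.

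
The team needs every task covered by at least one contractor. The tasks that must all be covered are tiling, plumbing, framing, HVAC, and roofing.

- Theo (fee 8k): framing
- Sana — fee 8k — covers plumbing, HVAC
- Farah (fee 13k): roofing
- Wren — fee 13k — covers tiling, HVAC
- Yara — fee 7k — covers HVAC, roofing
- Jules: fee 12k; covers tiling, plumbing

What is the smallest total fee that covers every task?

This is a weighted set-cover instance.
Choose Theo, Yara, and Jules: together they cover tiling, plumbing, framing, HVAC, roofing — every task.
Total fee: 8 + 7 + 12 = 27.

27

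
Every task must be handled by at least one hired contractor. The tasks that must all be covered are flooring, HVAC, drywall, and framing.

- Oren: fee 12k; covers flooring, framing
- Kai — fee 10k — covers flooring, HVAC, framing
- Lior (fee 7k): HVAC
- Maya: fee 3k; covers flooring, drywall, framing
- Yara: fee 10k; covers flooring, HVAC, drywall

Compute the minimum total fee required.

10

Choose Lior and Maya: together they cover flooring, HVAC, drywall, framing — every task.
Total fee: 7 + 3 = 10.
No cover costs less than 10.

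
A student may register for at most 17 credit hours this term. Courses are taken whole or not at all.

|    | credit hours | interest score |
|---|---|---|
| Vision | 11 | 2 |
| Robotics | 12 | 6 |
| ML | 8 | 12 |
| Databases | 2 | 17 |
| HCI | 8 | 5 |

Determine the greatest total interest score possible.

29

Treat it as a binary knapsack problem.
Allowing fractional choices, the relaxed optimum would be about 33.4, but courses are indivisible.
Robotics + Databases: credit hours 12 + 2 = 14 ≤ 17, interest score 6 + 17 = 23.
ML + Databases: credit hours 8 + 2 = 10 ≤ 17, interest score 12 + 17 = 29.
Best is ML and Databases with total interest score 29.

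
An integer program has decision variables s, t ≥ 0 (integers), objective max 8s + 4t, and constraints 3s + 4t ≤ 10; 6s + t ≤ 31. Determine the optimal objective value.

24

The continuous relaxation peaks at (3.33, 0) with value 26.67; rounding to a feasible lattice point costs some objective.
(s,t)=(3,0): 3·3+4·0=9≤10, 6·3+1·0=18≤31, objective 24.
(s,t)=(2,1): 3·2+4·1=10≤10, 6·2+1·1=13≤31, objective 20.
(s,t)=(2,0): 3·2+4·0=6≤10, 6·2+1·0=12≤31, objective 16.
Maximum is 24 at (s,t)=(3,0).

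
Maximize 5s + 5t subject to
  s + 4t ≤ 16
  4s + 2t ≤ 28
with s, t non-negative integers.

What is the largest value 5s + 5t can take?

40

Relaxing integrality, the LP optimum is 41.43 at (s,t) = (5.71, 2.57), which is not an integer point.
(s,t)=(6,2): 1·6+4·2=14≤16, 4·6+2·2=28≤28, objective 40.
(s,t)=(4,3): 1·4+4·3=16≤16, 4·4+2·3=22≤28, objective 35.
(s,t)=(6,1): 1·6+4·1=10≤16, 4·6+2·1=26≤28, objective 35.
No feasible integer point exceeds 40.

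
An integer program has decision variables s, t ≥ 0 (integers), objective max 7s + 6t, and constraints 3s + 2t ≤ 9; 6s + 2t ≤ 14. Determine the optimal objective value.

(s,t)=(1,3): 3·1+2·3=9≤9, 6·1+2·3=12≤14, objective 25.
(s,t)=(0,4): 3·0+2·4=8≤9, 6·0+2·4=8≤14, objective 24.
(s,t)=(1,2): 3·1+2·2=7≤9, 6·1+2·2=10≤14, objective 19.
(s,t)=(0,3): 3·0+2·3=6≤9, 6·0+2·3=6≤14, objective 18.
The best lattice point is (1,3), giving 25.

25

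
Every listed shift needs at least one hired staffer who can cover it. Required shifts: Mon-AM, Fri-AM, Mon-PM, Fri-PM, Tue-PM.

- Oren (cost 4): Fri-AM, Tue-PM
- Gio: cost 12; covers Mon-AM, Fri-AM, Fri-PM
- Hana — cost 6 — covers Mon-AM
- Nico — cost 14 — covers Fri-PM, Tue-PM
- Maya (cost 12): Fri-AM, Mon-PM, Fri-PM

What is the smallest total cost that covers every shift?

Choose Oren, Hana, and Maya: together they cover Mon-AM, Fri-AM, Mon-PM, Fri-PM, Tue-PM — every shift.
Total cost: 4 + 6 + 12 = 22.

22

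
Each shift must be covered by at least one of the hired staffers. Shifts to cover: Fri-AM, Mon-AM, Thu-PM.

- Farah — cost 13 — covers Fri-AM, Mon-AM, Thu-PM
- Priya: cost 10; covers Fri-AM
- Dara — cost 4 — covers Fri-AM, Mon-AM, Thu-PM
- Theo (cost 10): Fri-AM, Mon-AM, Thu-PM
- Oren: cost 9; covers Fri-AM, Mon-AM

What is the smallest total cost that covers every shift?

This is a weighted set-cover instance.
Dara alone covers Fri-AM, Mon-AM, Thu-PM — every shift.
Total cost: 4.
No cover costs less than 4.

4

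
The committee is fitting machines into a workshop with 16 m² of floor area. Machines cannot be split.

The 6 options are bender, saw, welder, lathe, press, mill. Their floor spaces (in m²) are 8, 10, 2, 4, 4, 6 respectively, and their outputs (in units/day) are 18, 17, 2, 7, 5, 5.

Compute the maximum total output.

Take bender, lathe, and press: floor space 8 + 4 + 4 = 16 ≤ 16, output 18 + 7 + 5 = 30.
No other feasible combination does better.

30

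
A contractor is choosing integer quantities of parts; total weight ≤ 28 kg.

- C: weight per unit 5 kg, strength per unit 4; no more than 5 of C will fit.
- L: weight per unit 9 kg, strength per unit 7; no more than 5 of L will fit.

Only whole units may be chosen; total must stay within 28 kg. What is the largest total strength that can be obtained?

This is a bounded integer knapsack.
Take 2×C and 2×L: weight 28 ≤ 28, strength 2·4 + 2·7 = 22.
No other integer combination yields more.

22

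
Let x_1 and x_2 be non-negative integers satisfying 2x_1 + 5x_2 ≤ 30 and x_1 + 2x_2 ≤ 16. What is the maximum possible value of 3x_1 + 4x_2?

45

(x_1,x_2)=(15,0) is feasible, giving 45.
(x_1,x_2)=(14,0) is feasible, giving 42.
The best lattice point is (15,0), giving 45.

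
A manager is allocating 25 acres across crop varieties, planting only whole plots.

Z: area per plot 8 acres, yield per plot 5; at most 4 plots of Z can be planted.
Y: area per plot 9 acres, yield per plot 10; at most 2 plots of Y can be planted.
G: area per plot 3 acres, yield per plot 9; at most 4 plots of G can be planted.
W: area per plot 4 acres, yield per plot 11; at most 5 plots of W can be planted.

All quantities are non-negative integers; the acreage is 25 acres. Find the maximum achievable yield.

G has the best ratio (9/3); taking only G gives at most 4×9 = 36 (stopped by the supply cap of 4).
Mixing does better — 3×G and 4×W: area 25 ≤ 25, yield 3·9 + 4·11 = 71.

71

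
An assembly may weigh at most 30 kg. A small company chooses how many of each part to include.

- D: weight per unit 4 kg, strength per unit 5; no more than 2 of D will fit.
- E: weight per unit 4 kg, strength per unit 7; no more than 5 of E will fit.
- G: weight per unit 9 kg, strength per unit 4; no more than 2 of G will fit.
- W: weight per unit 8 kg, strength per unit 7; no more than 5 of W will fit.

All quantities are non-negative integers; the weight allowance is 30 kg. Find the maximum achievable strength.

This is a bounded integer knapsack.
Take 2×D and 5×E: weight 28 ≤ 30, strength 2·5 + 5·7 = 45.
E has the best ratio (7/4) and is taken to its limit of 5; remaining capacity is filled optimally with the others.

45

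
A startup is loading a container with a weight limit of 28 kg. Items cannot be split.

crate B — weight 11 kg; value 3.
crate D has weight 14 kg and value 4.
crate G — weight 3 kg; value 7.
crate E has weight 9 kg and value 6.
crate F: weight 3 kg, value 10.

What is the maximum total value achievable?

crate G + crate E + crate F: weight 3 + 9 + 3 = 15 ≤ 28, value 7 + 6 + 10 = 23.
crate D + crate G + crate F: weight 14 + 3 + 3 = 20 ≤ 28, value 4 + 7 + 10 = 21.
crate B + crate G + crate E + crate F: weight 11 + 3 + 9 + 3 = 26 ≤ 28, value 3 + 7 + 6 + 10 = 26.
Best is crate B, crate G, crate E, and crate F with total value 26.

26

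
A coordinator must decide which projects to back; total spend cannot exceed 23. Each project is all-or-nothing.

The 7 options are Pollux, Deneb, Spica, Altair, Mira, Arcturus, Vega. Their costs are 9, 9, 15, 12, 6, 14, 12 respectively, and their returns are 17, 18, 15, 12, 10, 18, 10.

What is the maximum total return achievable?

Treat it as a binary knapsack problem.
Deneb + Arcturus: cost 9 + 14 = 23 ≤ 23, return 18 + 18 = 36.
Pollux + Arcturus: cost 9 + 14 = 23 ≤ 23, return 17 + 18 = 35.
Pollux + Deneb: cost 9 + 9 = 18 ≤ 23, return 17 + 18 = 35.
Best is Deneb and Arcturus with total return 36.

36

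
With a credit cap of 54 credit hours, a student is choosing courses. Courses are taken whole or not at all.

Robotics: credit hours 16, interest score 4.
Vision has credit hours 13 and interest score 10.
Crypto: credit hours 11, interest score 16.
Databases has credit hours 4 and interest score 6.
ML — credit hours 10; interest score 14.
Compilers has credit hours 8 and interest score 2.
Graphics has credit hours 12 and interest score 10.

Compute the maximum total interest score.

Vision + Crypto + ML + Compilers + Graphics: credit hours 13 + 11 + 10 + 8 + 12 = 54 ≤ 54, interest score 10 + 16 + 14 + 2 + 10 = 52.
Vision + Crypto + Databases + ML + Graphics: credit hours 13 + 11 + 4 + 10 + 12 = 50 ≤ 54, interest score 10 + 16 + 6 + 14 + 10 = 56.
Vision + Crypto + ML + Graphics: credit hours 13 + 11 + 10 + 12 = 46 ≤ 54, interest score 10 + 16 + 14 + 10 = 50.
Best is Vision, Crypto, Databases, ML, and Graphics with total interest score 56.

56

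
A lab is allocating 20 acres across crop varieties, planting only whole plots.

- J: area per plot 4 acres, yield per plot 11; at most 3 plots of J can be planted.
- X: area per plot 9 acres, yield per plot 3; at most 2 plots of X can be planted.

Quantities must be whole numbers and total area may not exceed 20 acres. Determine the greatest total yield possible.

This is a bounded integer knapsack.
Take 3×J: area 12 ≤ 20, yield 3·11 = 33.
J has the best ratio (11/4) and is taken to its limit of 3; remaining capacity is filled optimally with the others.

33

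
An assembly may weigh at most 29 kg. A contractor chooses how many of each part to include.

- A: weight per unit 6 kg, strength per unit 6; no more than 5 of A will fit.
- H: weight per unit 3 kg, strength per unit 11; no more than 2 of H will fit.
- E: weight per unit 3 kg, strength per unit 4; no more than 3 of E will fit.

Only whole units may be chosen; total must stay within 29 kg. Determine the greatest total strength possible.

46

3×A, 2×H, and 1×E: weight 27 ≤ 29, strength 3·6 + 2·11 + 1·4 = 44.
2×A, 2×H, and 3×E: weight 27 ≤ 29, strength 2·6 + 2·11 + 3·4 = 46.
Best is 46.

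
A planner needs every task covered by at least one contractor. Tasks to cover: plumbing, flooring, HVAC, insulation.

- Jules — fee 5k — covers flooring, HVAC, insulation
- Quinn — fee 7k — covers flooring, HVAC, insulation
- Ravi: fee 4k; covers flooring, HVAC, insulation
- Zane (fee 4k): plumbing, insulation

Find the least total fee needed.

8

Choose Ravi and Zane: together they cover plumbing, flooring, HVAC, insulation — every task.
Total fee: 4 + 4 = 8.
No cover costs less than 8.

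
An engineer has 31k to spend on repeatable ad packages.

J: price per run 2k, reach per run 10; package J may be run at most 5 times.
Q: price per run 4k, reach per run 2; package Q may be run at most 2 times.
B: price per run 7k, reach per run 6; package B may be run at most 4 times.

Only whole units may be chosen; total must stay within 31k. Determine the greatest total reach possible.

68

This is a bounded integer knapsack.
5×J and 3×B: price 31 ≤ 31, reach 5·10 + 3·6 = 68.
5×J, 1×Q, and 2×B: price 28 ≤ 31, reach 5·10 + 1·2 + 2·6 = 64.
Best is 68.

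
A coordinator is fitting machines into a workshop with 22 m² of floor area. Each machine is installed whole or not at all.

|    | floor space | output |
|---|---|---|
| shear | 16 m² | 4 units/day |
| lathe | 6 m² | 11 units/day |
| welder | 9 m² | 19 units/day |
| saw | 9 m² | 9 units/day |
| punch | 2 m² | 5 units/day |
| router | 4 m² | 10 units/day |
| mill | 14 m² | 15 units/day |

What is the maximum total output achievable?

45

This is a 0-1 knapsack instance.
lathe + welder + router: floor space 6 + 9 + 4 = 19 ≤ 22, output 11 + 19 + 10 = 40.
welder + saw + router: floor space 9 + 9 + 4 = 22 ≤ 22, output 19 + 9 + 10 = 38.
lathe + welder + punch + router: floor space 6 + 9 + 2 + 4 = 21 ≤ 22, output 11 + 19 + 5 + 10 = 45.
Best is lathe, welder, punch, and router with total output 45.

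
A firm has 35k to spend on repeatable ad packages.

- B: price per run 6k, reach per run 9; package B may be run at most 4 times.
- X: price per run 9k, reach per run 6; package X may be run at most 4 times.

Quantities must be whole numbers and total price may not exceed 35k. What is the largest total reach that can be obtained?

42

4×B: price 24 ≤ 35, reach 4·9 = 36.
4×B and 1×X: price 33 ≤ 35, reach 4·9 + 1·6 = 42.
Best is 42.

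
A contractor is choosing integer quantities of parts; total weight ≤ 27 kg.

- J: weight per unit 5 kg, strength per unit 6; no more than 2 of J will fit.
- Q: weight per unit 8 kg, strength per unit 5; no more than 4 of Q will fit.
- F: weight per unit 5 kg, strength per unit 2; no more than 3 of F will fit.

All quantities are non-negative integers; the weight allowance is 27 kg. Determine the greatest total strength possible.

22

2×J and 2×Q: weight 26 ≤ 27, strength 2·6 + 2·5 = 22.
2×J, 1×Q, and 1×F: weight 23 ≤ 27, strength 2·6 + 1·5 + 1·2 = 19.
Best is 22.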